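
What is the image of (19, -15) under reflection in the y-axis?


Reflection across y-axis: (x, y) -> (-x, y)
(19, -15) -> (-19, -15)

(-19, -15)


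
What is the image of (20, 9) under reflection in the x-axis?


Reflection across x-axis: (x, y) -> (x, -y)
(20, 9) -> (20, -9)

(20, -9)


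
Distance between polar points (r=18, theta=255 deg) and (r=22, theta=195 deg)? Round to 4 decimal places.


d = sqrt(r1^2 + r2^2 - 2*r1*r2*cos(t2-t1))
d = sqrt(18^2 + 22^2 - 2*18*22*cos(195-255)) = 20.2978

20.2978


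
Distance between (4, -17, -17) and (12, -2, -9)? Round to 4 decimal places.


d = sqrt((12-4)^2 + (-2--17)^2 + (-9--17)^2) = 18.7883

18.7883


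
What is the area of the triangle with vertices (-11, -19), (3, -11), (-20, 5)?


Area = |x1(y2-y3) + x2(y3-y1) + x3(y1-y2)| / 2
= |-11*(-11-5) + 3*(5--19) + -20*(-19--11)| / 2
= 204

204


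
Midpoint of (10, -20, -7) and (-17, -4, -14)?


Midpoint = ((10+-17)/2, (-20+-4)/2, (-7+-14)/2) = (-3.5, -12, -10.5)

(-3.5, -12, -10.5)


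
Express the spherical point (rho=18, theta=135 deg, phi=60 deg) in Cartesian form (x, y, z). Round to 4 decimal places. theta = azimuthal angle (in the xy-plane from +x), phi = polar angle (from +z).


x = 18 * sin(60) * cos(135) = -11.0227
y = 18 * sin(60) * sin(135) = 11.0227
z = 18 * cos(60) = 9

(-11.0227, 11.0227, 9)


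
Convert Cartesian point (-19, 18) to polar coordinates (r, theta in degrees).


r = sqrt((-19)^2 + 18^2) = 26.1725
theta = atan2(18, -19) = 136.5482 degrees

r = 26.1725, theta = 136.5482 degrees


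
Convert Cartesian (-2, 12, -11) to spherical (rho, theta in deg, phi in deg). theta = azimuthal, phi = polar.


rho = sqrt((-2)^2 + 12^2 + (-11)^2) = 16.4012
theta = atan2(12, -2) = 99.4623 deg
phi = acos(-11/16.4012) = 132.1197 deg

rho = 16.4012, theta = 99.4623 deg, phi = 132.1197 deg


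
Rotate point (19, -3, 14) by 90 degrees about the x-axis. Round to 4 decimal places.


x' = 19
y' = -3*cos(90) - 14*sin(90) = -14
z' = -3*sin(90) + 14*cos(90) = -3

(19, -14, -3)


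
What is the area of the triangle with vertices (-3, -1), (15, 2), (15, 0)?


Area = |x1(y2-y3) + x2(y3-y1) + x3(y1-y2)| / 2
= |-3*(2-0) + 15*(0--1) + 15*(-1-2)| / 2
= 18

18


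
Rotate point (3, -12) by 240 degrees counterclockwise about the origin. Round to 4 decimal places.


x' = 3*cos(240) - -12*sin(240) = -11.8923
y' = 3*sin(240) + -12*cos(240) = 3.4019

(-11.8923, 3.4019)


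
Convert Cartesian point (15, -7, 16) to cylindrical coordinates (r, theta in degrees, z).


r = sqrt(15^2 + (-7)^2) = 16.5529
theta = atan2(-7, 15) = 334.9831 deg
z = 16

r = 16.5529, theta = 334.9831 deg, z = 16


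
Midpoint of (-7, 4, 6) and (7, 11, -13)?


Midpoint = ((-7+7)/2, (4+11)/2, (6+-13)/2) = (0, 7.5, -3.5)

(0, 7.5, -3.5)


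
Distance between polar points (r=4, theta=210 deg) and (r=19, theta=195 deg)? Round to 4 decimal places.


d = sqrt(r1^2 + r2^2 - 2*r1*r2*cos(t2-t1))
d = sqrt(4^2 + 19^2 - 2*4*19*cos(195-210)) = 15.1717

15.1717


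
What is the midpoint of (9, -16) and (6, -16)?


Midpoint = ((9+6)/2, (-16+-16)/2) = (7.5, -16)

(7.5, -16)


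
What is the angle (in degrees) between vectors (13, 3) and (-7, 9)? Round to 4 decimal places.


dot = 13*-7 + 3*9 = -64
|u| = 13.3417, |v| = 11.4018
cos(angle) = -0.4207
angle = 114.8804 degrees

114.8804 degrees


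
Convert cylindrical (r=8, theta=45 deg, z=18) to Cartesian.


x = 8 * cos(45) = 5.6569
y = 8 * sin(45) = 5.6569
z = 18

(5.6569, 5.6569, 18)


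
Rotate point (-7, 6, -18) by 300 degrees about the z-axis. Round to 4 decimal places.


x' = -7*cos(300) - 6*sin(300) = 1.6962
y' = -7*sin(300) + 6*cos(300) = 9.0622
z' = -18

(1.6962, 9.0622, -18)


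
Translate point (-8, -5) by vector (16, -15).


Translation: (x+dx, y+dy) = (-8+16, -5+-15) = (8, -20)

(8, -20)


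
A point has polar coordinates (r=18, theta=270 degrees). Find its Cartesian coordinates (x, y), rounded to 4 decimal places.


x = 18 * cos(270) = 0
y = 18 * sin(270) = -18

(0, -18)


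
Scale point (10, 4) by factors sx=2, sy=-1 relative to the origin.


Scaling: (x*sx, y*sy) = (10*2, 4*-1) = (20, -4)

(20, -4)


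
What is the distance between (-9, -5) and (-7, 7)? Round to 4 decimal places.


d = sqrt((-7--9)^2 + (7--5)^2) = 12.1655

12.1655


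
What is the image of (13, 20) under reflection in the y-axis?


Reflection across y-axis: (x, y) -> (-x, y)
(13, 20) -> (-13, 20)

(-13, 20)


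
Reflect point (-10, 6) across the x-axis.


Reflection across x-axis: (x, y) -> (x, -y)
(-10, 6) -> (-10, -6)

(-10, -6)


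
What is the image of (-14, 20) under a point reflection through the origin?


Reflection through origin: (x, y) -> (-x, -y)
(-14, 20) -> (14, -20)

(14, -20)


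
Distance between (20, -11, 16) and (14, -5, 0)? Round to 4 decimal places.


d = sqrt((14-20)^2 + (-5--11)^2 + (0-16)^2) = 18.1108

18.1108


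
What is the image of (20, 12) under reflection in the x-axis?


Reflection across x-axis: (x, y) -> (x, -y)
(20, 12) -> (20, -12)

(20, -12)


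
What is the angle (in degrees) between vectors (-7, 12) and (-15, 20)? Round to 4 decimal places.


dot = -7*-15 + 12*20 = 345
|u| = 13.8924, |v| = 25
cos(angle) = 0.9933
angle = 6.6135 degrees

6.6135 degrees


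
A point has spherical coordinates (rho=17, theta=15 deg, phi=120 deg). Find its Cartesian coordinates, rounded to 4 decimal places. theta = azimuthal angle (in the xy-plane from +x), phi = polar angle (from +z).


x = 17 * sin(120) * cos(15) = 14.2208
y = 17 * sin(120) * sin(15) = 3.8104
z = 17 * cos(120) = -8.5

(14.2208, 3.8104, -8.5)


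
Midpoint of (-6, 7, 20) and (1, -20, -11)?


Midpoint = ((-6+1)/2, (7+-20)/2, (20+-11)/2) = (-2.5, -6.5, 4.5)

(-2.5, -6.5, 4.5)


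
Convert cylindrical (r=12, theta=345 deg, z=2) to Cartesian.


x = 12 * cos(345) = 11.5911
y = 12 * sin(345) = -3.1058
z = 2

(11.5911, -3.1058, 2)


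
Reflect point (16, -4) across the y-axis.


Reflection across y-axis: (x, y) -> (-x, y)
(16, -4) -> (-16, -4)

(-16, -4)


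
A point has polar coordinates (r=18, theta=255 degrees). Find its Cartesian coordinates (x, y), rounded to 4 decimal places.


x = 18 * cos(255) = -4.6587
y = 18 * sin(255) = -17.3867

(-4.6587, -17.3867)


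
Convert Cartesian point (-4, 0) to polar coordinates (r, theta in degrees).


r = sqrt((-4)^2 + 0^2) = 4
theta = atan2(0, -4) = 180 degrees

r = 4, theta = 180 degrees


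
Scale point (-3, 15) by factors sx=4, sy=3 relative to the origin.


Scaling: (x*sx, y*sy) = (-3*4, 15*3) = (-12, 45)

(-12, 45)


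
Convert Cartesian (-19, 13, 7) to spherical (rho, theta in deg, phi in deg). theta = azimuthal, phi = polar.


rho = sqrt((-19)^2 + 13^2 + 7^2) = 24.0624
theta = atan2(13, -19) = 145.6197 deg
phi = acos(7/24.0624) = 73.0876 deg

rho = 24.0624, theta = 145.6197 deg, phi = 73.0876 deg


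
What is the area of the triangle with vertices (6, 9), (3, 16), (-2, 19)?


Area = |x1(y2-y3) + x2(y3-y1) + x3(y1-y2)| / 2
= |6*(16-19) + 3*(19-9) + -2*(9-16)| / 2
= 13

13


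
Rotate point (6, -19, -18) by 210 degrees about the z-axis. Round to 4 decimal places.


x' = 6*cos(210) - -19*sin(210) = -14.6962
y' = 6*sin(210) + -19*cos(210) = 13.4545
z' = -18

(-14.6962, 13.4545, -18)


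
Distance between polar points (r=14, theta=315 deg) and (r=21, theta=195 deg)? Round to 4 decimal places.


d = sqrt(r1^2 + r2^2 - 2*r1*r2*cos(t2-t1))
d = sqrt(14^2 + 21^2 - 2*14*21*cos(195-315)) = 30.5123

30.5123


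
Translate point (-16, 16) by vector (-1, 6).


Translation: (x+dx, y+dy) = (-16+-1, 16+6) = (-17, 22)

(-17, 22)


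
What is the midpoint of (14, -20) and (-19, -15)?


Midpoint = ((14+-19)/2, (-20+-15)/2) = (-2.5, -17.5)

(-2.5, -17.5)


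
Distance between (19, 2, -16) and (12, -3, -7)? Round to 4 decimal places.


d = sqrt((12-19)^2 + (-3-2)^2 + (-7--16)^2) = 12.4499

12.4499


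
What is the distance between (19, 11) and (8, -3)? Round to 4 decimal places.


d = sqrt((8-19)^2 + (-3-11)^2) = 17.8045

17.8045


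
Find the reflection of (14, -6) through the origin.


Reflection through origin: (x, y) -> (-x, -y)
(14, -6) -> (-14, 6)

(-14, 6)


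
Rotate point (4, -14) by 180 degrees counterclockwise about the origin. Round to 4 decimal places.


x' = 4*cos(180) - -14*sin(180) = -4
y' = 4*sin(180) + -14*cos(180) = 14

(-4, 14)


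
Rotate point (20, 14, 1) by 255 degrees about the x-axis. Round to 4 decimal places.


x' = 20
y' = 14*cos(255) - 1*sin(255) = -2.6575
z' = 14*sin(255) + 1*cos(255) = -13.7818

(20, -2.6575, -13.7818)


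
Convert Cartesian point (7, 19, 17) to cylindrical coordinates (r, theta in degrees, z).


r = sqrt(7^2 + 19^2) = 20.2485
theta = atan2(19, 7) = 69.7751 deg
z = 17

r = 20.2485, theta = 69.7751 deg, z = 17


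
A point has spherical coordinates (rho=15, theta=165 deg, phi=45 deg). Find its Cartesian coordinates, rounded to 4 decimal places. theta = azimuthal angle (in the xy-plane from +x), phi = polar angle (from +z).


x = 15 * sin(45) * cos(165) = -10.2452
y = 15 * sin(45) * sin(165) = 2.7452
z = 15 * cos(45) = 10.6066

(-10.2452, 2.7452, 10.6066)


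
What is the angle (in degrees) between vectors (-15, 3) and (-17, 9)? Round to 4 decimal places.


dot = -15*-17 + 3*9 = 282
|u| = 15.2971, |v| = 19.2354
cos(angle) = 0.9584
angle = 16.5873 degrees

16.5873 degrees


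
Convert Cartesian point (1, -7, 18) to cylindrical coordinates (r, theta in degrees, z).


r = sqrt(1^2 + (-7)^2) = 7.0711
theta = atan2(-7, 1) = 278.1301 deg
z = 18

r = 7.0711, theta = 278.1301 deg, z = 18


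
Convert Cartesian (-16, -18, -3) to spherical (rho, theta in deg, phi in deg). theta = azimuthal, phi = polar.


rho = sqrt((-16)^2 + (-18)^2 + (-3)^2) = 24.2693
theta = atan2(-18, -16) = 228.3665 deg
phi = acos(-3/24.2693) = 97.1007 deg

rho = 24.2693, theta = 228.3665 deg, phi = 97.1007 deg


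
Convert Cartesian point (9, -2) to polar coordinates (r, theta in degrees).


r = sqrt(9^2 + (-2)^2) = 9.2195
theta = atan2(-2, 9) = 347.4712 degrees

r = 9.2195, theta = 347.4712 degrees


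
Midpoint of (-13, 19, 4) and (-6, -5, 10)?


Midpoint = ((-13+-6)/2, (19+-5)/2, (4+10)/2) = (-9.5, 7, 7)

(-9.5, 7, 7)


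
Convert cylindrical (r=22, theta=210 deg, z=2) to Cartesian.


x = 22 * cos(210) = -19.0526
y = 22 * sin(210) = -11
z = 2

(-19.0526, -11, 2)


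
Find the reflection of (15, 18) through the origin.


Reflection through origin: (x, y) -> (-x, -y)
(15, 18) -> (-15, -18)

(-15, -18)


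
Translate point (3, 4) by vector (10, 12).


Translation: (x+dx, y+dy) = (3+10, 4+12) = (13, 16)

(13, 16)


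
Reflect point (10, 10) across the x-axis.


Reflection across x-axis: (x, y) -> (x, -y)
(10, 10) -> (10, -10)

(10, -10)


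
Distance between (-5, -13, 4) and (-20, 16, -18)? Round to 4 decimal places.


d = sqrt((-20--5)^2 + (16--13)^2 + (-18-4)^2) = 39.37

39.37


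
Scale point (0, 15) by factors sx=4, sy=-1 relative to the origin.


Scaling: (x*sx, y*sy) = (0*4, 15*-1) = (0, -15)

(0, -15)


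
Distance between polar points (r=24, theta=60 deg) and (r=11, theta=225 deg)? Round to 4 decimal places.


d = sqrt(r1^2 + r2^2 - 2*r1*r2*cos(t2-t1))
d = sqrt(24^2 + 11^2 - 2*24*11*cos(225-60)) = 34.742

34.742


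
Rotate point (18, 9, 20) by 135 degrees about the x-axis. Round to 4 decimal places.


x' = 18
y' = 9*cos(135) - 20*sin(135) = -20.5061
z' = 9*sin(135) + 20*cos(135) = -7.7782

(18, -20.5061, -7.7782)


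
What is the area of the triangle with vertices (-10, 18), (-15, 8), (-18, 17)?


Area = |x1(y2-y3) + x2(y3-y1) + x3(y1-y2)| / 2
= |-10*(8-17) + -15*(17-18) + -18*(18-8)| / 2
= 37.5

37.5


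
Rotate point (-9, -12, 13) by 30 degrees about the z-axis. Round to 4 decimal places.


x' = -9*cos(30) - -12*sin(30) = -1.7942
y' = -9*sin(30) + -12*cos(30) = -14.8923
z' = 13

(-1.7942, -14.8923, 13)


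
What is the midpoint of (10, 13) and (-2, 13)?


Midpoint = ((10+-2)/2, (13+13)/2) = (4, 13)

(4, 13)


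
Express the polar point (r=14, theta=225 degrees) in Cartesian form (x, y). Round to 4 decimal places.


x = 14 * cos(225) = -9.8995
y = 14 * sin(225) = -9.8995

(-9.8995, -9.8995)


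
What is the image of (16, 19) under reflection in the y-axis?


Reflection across y-axis: (x, y) -> (-x, y)
(16, 19) -> (-16, 19)

(-16, 19)


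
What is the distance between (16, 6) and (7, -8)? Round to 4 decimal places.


d = sqrt((7-16)^2 + (-8-6)^2) = 16.6433

16.6433


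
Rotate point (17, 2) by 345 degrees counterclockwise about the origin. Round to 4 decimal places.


x' = 17*cos(345) - 2*sin(345) = 16.9384
y' = 17*sin(345) + 2*cos(345) = -2.4681

(16.9384, -2.4681)


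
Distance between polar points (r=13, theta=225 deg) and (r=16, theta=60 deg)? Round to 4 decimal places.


d = sqrt(r1^2 + r2^2 - 2*r1*r2*cos(t2-t1))
d = sqrt(13^2 + 16^2 - 2*13*16*cos(60-225)) = 28.7546

28.7546


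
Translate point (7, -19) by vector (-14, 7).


Translation: (x+dx, y+dy) = (7+-14, -19+7) = (-7, -12)

(-7, -12)


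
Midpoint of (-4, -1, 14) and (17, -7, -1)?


Midpoint = ((-4+17)/2, (-1+-7)/2, (14+-1)/2) = (6.5, -4, 6.5)

(6.5, -4, 6.5)


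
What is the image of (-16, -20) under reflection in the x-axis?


Reflection across x-axis: (x, y) -> (x, -y)
(-16, -20) -> (-16, 20)

(-16, 20)


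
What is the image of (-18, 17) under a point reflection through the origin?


Reflection through origin: (x, y) -> (-x, -y)
(-18, 17) -> (18, -17)

(18, -17)


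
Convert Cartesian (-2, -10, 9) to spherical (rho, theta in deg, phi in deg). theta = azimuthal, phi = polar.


rho = sqrt((-2)^2 + (-10)^2 + 9^2) = 13.6015
theta = atan2(-10, -2) = 258.6901 deg
phi = acos(9/13.6015) = 48.5709 deg

rho = 13.6015, theta = 258.6901 deg, phi = 48.5709 deg


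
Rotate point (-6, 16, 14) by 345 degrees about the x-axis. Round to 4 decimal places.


x' = -6
y' = 16*cos(345) - 14*sin(345) = 19.0783
z' = 16*sin(345) + 14*cos(345) = 9.3819

(-6, 19.0783, 9.3819)


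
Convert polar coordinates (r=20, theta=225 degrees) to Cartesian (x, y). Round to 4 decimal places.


x = 20 * cos(225) = -14.1421
y = 20 * sin(225) = -14.1421

(-14.1421, -14.1421)


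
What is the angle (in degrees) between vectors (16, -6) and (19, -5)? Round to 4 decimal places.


dot = 16*19 + -6*-5 = 334
|u| = 17.088, |v| = 19.6469
cos(angle) = 0.9949
angle = 5.8125 degrees

5.8125 degrees


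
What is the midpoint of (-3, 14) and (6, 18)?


Midpoint = ((-3+6)/2, (14+18)/2) = (1.5, 16)

(1.5, 16)


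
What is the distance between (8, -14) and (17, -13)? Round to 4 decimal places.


d = sqrt((17-8)^2 + (-13--14)^2) = 9.0554

9.0554


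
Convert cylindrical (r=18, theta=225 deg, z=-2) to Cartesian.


x = 18 * cos(225) = -12.7279
y = 18 * sin(225) = -12.7279
z = -2

(-12.7279, -12.7279, -2)


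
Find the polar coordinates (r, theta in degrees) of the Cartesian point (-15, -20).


r = sqrt((-15)^2 + (-20)^2) = 25
theta = atan2(-20, -15) = 233.1301 degrees

r = 25, theta = 233.1301 degrees


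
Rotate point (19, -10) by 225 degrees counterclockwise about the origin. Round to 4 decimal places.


x' = 19*cos(225) - -10*sin(225) = -20.5061
y' = 19*sin(225) + -10*cos(225) = -6.364

(-20.5061, -6.364)


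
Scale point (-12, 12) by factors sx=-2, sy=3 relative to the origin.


Scaling: (x*sx, y*sy) = (-12*-2, 12*3) = (24, 36)

(24, 36)


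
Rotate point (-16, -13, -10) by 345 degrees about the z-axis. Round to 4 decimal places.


x' = -16*cos(345) - -13*sin(345) = -18.8195
y' = -16*sin(345) + -13*cos(345) = -8.4159
z' = -10

(-18.8195, -8.4159, -10)


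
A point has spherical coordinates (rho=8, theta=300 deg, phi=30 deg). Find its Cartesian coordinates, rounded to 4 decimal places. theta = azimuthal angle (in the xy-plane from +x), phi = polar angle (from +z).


x = 8 * sin(30) * cos(300) = 2
y = 8 * sin(30) * sin(300) = -3.4641
z = 8 * cos(30) = 6.9282

(2, -3.4641, 6.9282)


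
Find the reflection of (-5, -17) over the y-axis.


Reflection across y-axis: (x, y) -> (-x, y)
(-5, -17) -> (5, -17)

(5, -17)


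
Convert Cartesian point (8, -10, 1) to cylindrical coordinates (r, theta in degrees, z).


r = sqrt(8^2 + (-10)^2) = 12.8062
theta = atan2(-10, 8) = 308.6598 deg
z = 1

r = 12.8062, theta = 308.6598 deg, z = 1


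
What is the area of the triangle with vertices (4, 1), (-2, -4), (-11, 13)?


Area = |x1(y2-y3) + x2(y3-y1) + x3(y1-y2)| / 2
= |4*(-4-13) + -2*(13-1) + -11*(1--4)| / 2
= 73.5

73.5


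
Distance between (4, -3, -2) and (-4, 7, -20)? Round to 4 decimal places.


d = sqrt((-4-4)^2 + (7--3)^2 + (-20--2)^2) = 22.0907

22.0907


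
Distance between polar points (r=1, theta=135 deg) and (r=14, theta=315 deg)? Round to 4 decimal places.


d = sqrt(r1^2 + r2^2 - 2*r1*r2*cos(t2-t1))
d = sqrt(1^2 + 14^2 - 2*1*14*cos(315-135)) = 15

15


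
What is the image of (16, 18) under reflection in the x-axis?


Reflection across x-axis: (x, y) -> (x, -y)
(16, 18) -> (16, -18)

(16, -18)


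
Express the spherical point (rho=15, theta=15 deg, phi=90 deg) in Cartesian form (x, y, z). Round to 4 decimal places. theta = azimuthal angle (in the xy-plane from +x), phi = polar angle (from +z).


x = 15 * sin(90) * cos(15) = 14.4889
y = 15 * sin(90) * sin(15) = 3.8823
z = 15 * cos(90) = 0

(14.4889, 3.8823, 0)


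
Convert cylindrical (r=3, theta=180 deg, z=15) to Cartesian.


x = 3 * cos(180) = -3
y = 3 * sin(180) = 0
z = 15

(-3, 0, 15)


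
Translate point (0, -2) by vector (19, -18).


Translation: (x+dx, y+dy) = (0+19, -2+-18) = (19, -20)

(19, -20)


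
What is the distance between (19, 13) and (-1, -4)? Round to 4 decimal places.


d = sqrt((-1-19)^2 + (-4-13)^2) = 26.2488

26.2488


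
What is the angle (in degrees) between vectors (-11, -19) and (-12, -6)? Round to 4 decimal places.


dot = -11*-12 + -19*-6 = 246
|u| = 21.9545, |v| = 13.4164
cos(angle) = 0.8352
angle = 33.3664 degrees

33.3664 degrees


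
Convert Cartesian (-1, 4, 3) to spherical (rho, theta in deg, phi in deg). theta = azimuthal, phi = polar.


rho = sqrt((-1)^2 + 4^2 + 3^2) = 5.099
theta = atan2(4, -1) = 104.0362 deg
phi = acos(3/5.099) = 53.9601 deg

rho = 5.099, theta = 104.0362 deg, phi = 53.9601 deg


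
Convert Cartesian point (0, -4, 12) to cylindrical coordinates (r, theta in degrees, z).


r = sqrt(0^2 + (-4)^2) = 4
theta = atan2(-4, 0) = 270 deg
z = 12

r = 4, theta = 270 deg, z = 12


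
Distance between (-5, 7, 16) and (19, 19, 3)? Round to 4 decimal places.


d = sqrt((19--5)^2 + (19-7)^2 + (3-16)^2) = 29.8161

29.8161


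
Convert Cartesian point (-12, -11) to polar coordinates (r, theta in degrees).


r = sqrt((-12)^2 + (-11)^2) = 16.2788
theta = atan2(-11, -12) = 222.5104 degrees

r = 16.2788, theta = 222.5104 degrees


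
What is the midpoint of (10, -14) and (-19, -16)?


Midpoint = ((10+-19)/2, (-14+-16)/2) = (-4.5, -15)

(-4.5, -15)


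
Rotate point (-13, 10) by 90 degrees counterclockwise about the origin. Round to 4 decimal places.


x' = -13*cos(90) - 10*sin(90) = -10
y' = -13*sin(90) + 10*cos(90) = -13

(-10, -13)


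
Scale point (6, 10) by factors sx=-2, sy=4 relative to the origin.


Scaling: (x*sx, y*sy) = (6*-2, 10*4) = (-12, 40)

(-12, 40)


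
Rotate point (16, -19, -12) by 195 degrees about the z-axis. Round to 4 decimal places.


x' = 16*cos(195) - -19*sin(195) = -20.3724
y' = 16*sin(195) + -19*cos(195) = 14.2115
z' = -12

(-20.3724, 14.2115, -12)


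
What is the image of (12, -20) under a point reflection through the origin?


Reflection through origin: (x, y) -> (-x, -y)
(12, -20) -> (-12, 20)

(-12, 20)


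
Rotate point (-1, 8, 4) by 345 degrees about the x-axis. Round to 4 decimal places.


x' = -1
y' = 8*cos(345) - 4*sin(345) = 8.7627
z' = 8*sin(345) + 4*cos(345) = 1.7932

(-1, 8.7627, 1.7932)


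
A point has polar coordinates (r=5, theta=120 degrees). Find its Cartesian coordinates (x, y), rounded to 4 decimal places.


x = 5 * cos(120) = -2.5
y = 5 * sin(120) = 4.3301

(-2.5, 4.3301)


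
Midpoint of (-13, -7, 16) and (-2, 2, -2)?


Midpoint = ((-13+-2)/2, (-7+2)/2, (16+-2)/2) = (-7.5, -2.5, 7)

(-7.5, -2.5, 7)


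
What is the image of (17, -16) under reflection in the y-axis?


Reflection across y-axis: (x, y) -> (-x, y)
(17, -16) -> (-17, -16)

(-17, -16)


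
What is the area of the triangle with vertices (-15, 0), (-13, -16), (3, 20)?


Area = |x1(y2-y3) + x2(y3-y1) + x3(y1-y2)| / 2
= |-15*(-16-20) + -13*(20-0) + 3*(0--16)| / 2
= 164

164


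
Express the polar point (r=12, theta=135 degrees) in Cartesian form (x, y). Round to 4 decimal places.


x = 12 * cos(135) = -8.4853
y = 12 * sin(135) = 8.4853

(-8.4853, 8.4853)


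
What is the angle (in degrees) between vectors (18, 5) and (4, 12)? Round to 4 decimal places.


dot = 18*4 + 5*12 = 132
|u| = 18.6815, |v| = 12.6491
cos(angle) = 0.5586
angle = 56.0409 degrees

56.0409 degrees


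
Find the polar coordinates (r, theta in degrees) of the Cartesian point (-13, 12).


r = sqrt((-13)^2 + 12^2) = 17.6918
theta = atan2(12, -13) = 137.2906 degrees

r = 17.6918, theta = 137.2906 degrees


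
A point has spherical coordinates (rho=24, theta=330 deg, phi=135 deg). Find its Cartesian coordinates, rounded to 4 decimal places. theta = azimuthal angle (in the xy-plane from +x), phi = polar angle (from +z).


x = 24 * sin(135) * cos(330) = 14.6969
y = 24 * sin(135) * sin(330) = -8.4853
z = 24 * cos(135) = -16.9706

(14.6969, -8.4853, -16.9706)


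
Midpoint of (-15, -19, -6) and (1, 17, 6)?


Midpoint = ((-15+1)/2, (-19+17)/2, (-6+6)/2) = (-7, -1, 0)

(-7, -1, 0)


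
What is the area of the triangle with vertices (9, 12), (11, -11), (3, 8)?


Area = |x1(y2-y3) + x2(y3-y1) + x3(y1-y2)| / 2
= |9*(-11-8) + 11*(8-12) + 3*(12--11)| / 2
= 73

73


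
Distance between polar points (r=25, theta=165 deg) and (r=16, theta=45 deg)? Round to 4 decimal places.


d = sqrt(r1^2 + r2^2 - 2*r1*r2*cos(t2-t1))
d = sqrt(25^2 + 16^2 - 2*25*16*cos(45-165)) = 35.7911

35.7911


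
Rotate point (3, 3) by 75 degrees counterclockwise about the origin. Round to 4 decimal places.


x' = 3*cos(75) - 3*sin(75) = -2.1213
y' = 3*sin(75) + 3*cos(75) = 3.6742

(-2.1213, 3.6742)


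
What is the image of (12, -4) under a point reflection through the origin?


Reflection through origin: (x, y) -> (-x, -y)
(12, -4) -> (-12, 4)

(-12, 4)


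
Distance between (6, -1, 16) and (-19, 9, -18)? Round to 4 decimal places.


d = sqrt((-19-6)^2 + (9--1)^2 + (-18-16)^2) = 43.3705

43.3705


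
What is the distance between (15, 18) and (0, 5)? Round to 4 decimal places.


d = sqrt((0-15)^2 + (5-18)^2) = 19.8494

19.8494


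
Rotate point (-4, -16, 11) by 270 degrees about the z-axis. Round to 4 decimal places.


x' = -4*cos(270) - -16*sin(270) = -16
y' = -4*sin(270) + -16*cos(270) = 4
z' = 11

(-16, 4, 11)


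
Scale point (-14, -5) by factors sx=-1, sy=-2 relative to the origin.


Scaling: (x*sx, y*sy) = (-14*-1, -5*-2) = (14, 10)

(14, 10)


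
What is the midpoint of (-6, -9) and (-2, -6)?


Midpoint = ((-6+-2)/2, (-9+-6)/2) = (-4, -7.5)

(-4, -7.5)


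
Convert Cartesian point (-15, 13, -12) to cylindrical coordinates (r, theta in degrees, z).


r = sqrt((-15)^2 + 13^2) = 19.8494
theta = atan2(13, -15) = 139.0856 deg
z = -12

r = 19.8494, theta = 139.0856 deg, z = -12


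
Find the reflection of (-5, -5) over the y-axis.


Reflection across y-axis: (x, y) -> (-x, y)
(-5, -5) -> (5, -5)

(5, -5)


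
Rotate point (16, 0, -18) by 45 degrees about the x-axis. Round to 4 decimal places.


x' = 16
y' = 0*cos(45) - -18*sin(45) = 12.7279
z' = 0*sin(45) + -18*cos(45) = -12.7279

(16, 12.7279, -12.7279)


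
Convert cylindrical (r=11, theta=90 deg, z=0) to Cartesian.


x = 11 * cos(90) = 0
y = 11 * sin(90) = 11
z = 0

(0, 11, 0)


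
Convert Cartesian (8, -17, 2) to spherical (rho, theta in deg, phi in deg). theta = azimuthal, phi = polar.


rho = sqrt(8^2 + (-17)^2 + 2^2) = 18.8944
theta = atan2(-17, 8) = 295.2011 deg
phi = acos(2/18.8944) = 83.9238 deg

rho = 18.8944, theta = 295.2011 deg, phi = 83.9238 deg


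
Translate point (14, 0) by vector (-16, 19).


Translation: (x+dx, y+dy) = (14+-16, 0+19) = (-2, 19)

(-2, 19)


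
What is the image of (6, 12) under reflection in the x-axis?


Reflection across x-axis: (x, y) -> (x, -y)
(6, 12) -> (6, -12)

(6, -12)


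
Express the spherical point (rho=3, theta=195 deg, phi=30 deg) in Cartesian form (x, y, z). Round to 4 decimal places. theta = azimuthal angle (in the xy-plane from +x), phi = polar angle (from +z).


x = 3 * sin(30) * cos(195) = -1.4489
y = 3 * sin(30) * sin(195) = -0.3882
z = 3 * cos(30) = 2.5981

(-1.4489, -0.3882, 2.5981)


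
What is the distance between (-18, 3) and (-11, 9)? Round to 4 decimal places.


d = sqrt((-11--18)^2 + (9-3)^2) = 9.2195

9.2195


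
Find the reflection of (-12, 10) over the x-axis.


Reflection across x-axis: (x, y) -> (x, -y)
(-12, 10) -> (-12, -10)

(-12, -10)


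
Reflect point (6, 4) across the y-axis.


Reflection across y-axis: (x, y) -> (-x, y)
(6, 4) -> (-6, 4)

(-6, 4)


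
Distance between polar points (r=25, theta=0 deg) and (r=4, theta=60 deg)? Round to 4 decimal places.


d = sqrt(r1^2 + r2^2 - 2*r1*r2*cos(t2-t1))
d = sqrt(25^2 + 4^2 - 2*25*4*cos(60-0)) = 23.2594

23.2594


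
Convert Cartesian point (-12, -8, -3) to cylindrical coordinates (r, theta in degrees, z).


r = sqrt((-12)^2 + (-8)^2) = 14.4222
theta = atan2(-8, -12) = 213.6901 deg
z = -3

r = 14.4222, theta = 213.6901 deg, z = -3


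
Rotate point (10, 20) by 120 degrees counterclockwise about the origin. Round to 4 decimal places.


x' = 10*cos(120) - 20*sin(120) = -22.3205
y' = 10*sin(120) + 20*cos(120) = -1.3397

(-22.3205, -1.3397)


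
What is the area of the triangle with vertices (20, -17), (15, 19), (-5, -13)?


Area = |x1(y2-y3) + x2(y3-y1) + x3(y1-y2)| / 2
= |20*(19--13) + 15*(-13--17) + -5*(-17-19)| / 2
= 440

440


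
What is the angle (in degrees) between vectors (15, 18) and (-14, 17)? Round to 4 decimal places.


dot = 15*-14 + 18*17 = 96
|u| = 23.4307, |v| = 22.0227
cos(angle) = 0.186
angle = 79.278 degrees

79.278 degrees


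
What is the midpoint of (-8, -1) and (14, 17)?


Midpoint = ((-8+14)/2, (-1+17)/2) = (3, 8)

(3, 8)


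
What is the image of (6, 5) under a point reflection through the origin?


Reflection through origin: (x, y) -> (-x, -y)
(6, 5) -> (-6, -5)

(-6, -5)


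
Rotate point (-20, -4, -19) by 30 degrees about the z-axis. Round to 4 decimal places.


x' = -20*cos(30) - -4*sin(30) = -15.3205
y' = -20*sin(30) + -4*cos(30) = -13.4641
z' = -19

(-15.3205, -13.4641, -19)


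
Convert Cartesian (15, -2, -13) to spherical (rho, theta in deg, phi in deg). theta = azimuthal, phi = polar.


rho = sqrt(15^2 + (-2)^2 + (-13)^2) = 19.9499
theta = atan2(-2, 15) = 352.4054 deg
phi = acos(-13/19.9499) = 130.6647 deg

rho = 19.9499, theta = 352.4054 deg, phi = 130.6647 deg


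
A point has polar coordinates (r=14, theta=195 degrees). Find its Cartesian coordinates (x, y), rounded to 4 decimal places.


x = 14 * cos(195) = -13.523
y = 14 * sin(195) = -3.6235

(-13.523, -3.6235)


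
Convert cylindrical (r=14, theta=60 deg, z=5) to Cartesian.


x = 14 * cos(60) = 7
y = 14 * sin(60) = 12.1244
z = 5

(7, 12.1244, 5)


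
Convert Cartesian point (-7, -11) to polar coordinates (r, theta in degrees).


r = sqrt((-7)^2 + (-11)^2) = 13.0384
theta = atan2(-11, -7) = 237.5288 degrees

r = 13.0384, theta = 237.5288 degrees


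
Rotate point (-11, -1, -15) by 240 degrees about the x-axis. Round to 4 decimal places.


x' = -11
y' = -1*cos(240) - -15*sin(240) = -12.4904
z' = -1*sin(240) + -15*cos(240) = 8.366

(-11, -12.4904, 8.366)


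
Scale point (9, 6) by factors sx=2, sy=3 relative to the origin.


Scaling: (x*sx, y*sy) = (9*2, 6*3) = (18, 18)

(18, 18)


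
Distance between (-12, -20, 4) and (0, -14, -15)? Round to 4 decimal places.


d = sqrt((0--12)^2 + (-14--20)^2 + (-15-4)^2) = 23.2594

23.2594


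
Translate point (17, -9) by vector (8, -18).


Translation: (x+dx, y+dy) = (17+8, -9+-18) = (25, -27)

(25, -27)


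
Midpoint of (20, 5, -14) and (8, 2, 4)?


Midpoint = ((20+8)/2, (5+2)/2, (-14+4)/2) = (14, 3.5, -5)

(14, 3.5, -5)


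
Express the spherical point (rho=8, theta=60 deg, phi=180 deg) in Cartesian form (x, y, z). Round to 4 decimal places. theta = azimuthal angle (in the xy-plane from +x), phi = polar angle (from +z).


x = 8 * sin(180) * cos(60) = 0
y = 8 * sin(180) * sin(60) = 0
z = 8 * cos(180) = -8

(0, 0, -8)


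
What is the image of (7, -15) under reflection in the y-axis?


Reflection across y-axis: (x, y) -> (-x, y)
(7, -15) -> (-7, -15)

(-7, -15)


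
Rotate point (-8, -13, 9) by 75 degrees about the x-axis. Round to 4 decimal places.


x' = -8
y' = -13*cos(75) - 9*sin(75) = -12.058
z' = -13*sin(75) + 9*cos(75) = -10.2277

(-8, -12.058, -10.2277)


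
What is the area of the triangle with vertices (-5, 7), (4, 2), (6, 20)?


Area = |x1(y2-y3) + x2(y3-y1) + x3(y1-y2)| / 2
= |-5*(2-20) + 4*(20-7) + 6*(7-2)| / 2
= 86

86


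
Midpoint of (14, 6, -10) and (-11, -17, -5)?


Midpoint = ((14+-11)/2, (6+-17)/2, (-10+-5)/2) = (1.5, -5.5, -7.5)

(1.5, -5.5, -7.5)


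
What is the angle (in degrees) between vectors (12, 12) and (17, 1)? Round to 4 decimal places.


dot = 12*17 + 12*1 = 216
|u| = 16.9706, |v| = 17.0294
cos(angle) = 0.7474
angle = 41.6335 degrees

41.6335 degrees


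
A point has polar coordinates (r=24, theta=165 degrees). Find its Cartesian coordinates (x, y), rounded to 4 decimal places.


x = 24 * cos(165) = -23.1822
y = 24 * sin(165) = 6.2117

(-23.1822, 6.2117)


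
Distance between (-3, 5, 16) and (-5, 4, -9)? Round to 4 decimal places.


d = sqrt((-5--3)^2 + (4-5)^2 + (-9-16)^2) = 25.0998

25.0998


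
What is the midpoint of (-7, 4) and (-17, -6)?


Midpoint = ((-7+-17)/2, (4+-6)/2) = (-12, -1)

(-12, -1)


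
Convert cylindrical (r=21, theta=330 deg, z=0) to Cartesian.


x = 21 * cos(330) = 18.1865
y = 21 * sin(330) = -10.5
z = 0

(18.1865, -10.5, 0)


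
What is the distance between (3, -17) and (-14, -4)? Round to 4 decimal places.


d = sqrt((-14-3)^2 + (-4--17)^2) = 21.4009

21.4009


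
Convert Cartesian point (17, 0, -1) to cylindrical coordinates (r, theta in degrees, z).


r = sqrt(17^2 + 0^2) = 17
theta = atan2(0, 17) = 0 deg
z = -1

r = 17, theta = 0 deg, z = -1


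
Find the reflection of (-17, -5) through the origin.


Reflection through origin: (x, y) -> (-x, -y)
(-17, -5) -> (17, 5)

(17, 5)


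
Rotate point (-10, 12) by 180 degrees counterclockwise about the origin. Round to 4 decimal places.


x' = -10*cos(180) - 12*sin(180) = 10
y' = -10*sin(180) + 12*cos(180) = -12

(10, -12)


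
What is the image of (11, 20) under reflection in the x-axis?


Reflection across x-axis: (x, y) -> (x, -y)
(11, 20) -> (11, -20)

(11, -20)


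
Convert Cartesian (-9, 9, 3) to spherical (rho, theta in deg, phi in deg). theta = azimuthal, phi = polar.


rho = sqrt((-9)^2 + 9^2 + 3^2) = 13.0767
theta = atan2(9, -9) = 135 deg
phi = acos(3/13.0767) = 76.7373 deg

rho = 13.0767, theta = 135 deg, phi = 76.7373 deg


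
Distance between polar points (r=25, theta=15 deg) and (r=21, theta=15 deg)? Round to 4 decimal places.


d = sqrt(r1^2 + r2^2 - 2*r1*r2*cos(t2-t1))
d = sqrt(25^2 + 21^2 - 2*25*21*cos(15-15)) = 4

4


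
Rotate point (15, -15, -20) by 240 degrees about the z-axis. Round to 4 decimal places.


x' = 15*cos(240) - -15*sin(240) = -20.4904
y' = 15*sin(240) + -15*cos(240) = -5.4904
z' = -20

(-20.4904, -5.4904, -20)


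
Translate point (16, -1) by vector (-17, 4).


Translation: (x+dx, y+dy) = (16+-17, -1+4) = (-1, 3)

(-1, 3)


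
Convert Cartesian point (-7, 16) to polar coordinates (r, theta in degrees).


r = sqrt((-7)^2 + 16^2) = 17.4642
theta = atan2(16, -7) = 113.6294 degrees

r = 17.4642, theta = 113.6294 degrees


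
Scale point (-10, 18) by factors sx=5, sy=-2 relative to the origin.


Scaling: (x*sx, y*sy) = (-10*5, 18*-2) = (-50, -36)

(-50, -36)


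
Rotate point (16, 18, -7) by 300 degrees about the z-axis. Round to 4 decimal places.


x' = 16*cos(300) - 18*sin(300) = 23.5885
y' = 16*sin(300) + 18*cos(300) = -4.8564
z' = -7

(23.5885, -4.8564, -7)


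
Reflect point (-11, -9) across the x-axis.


Reflection across x-axis: (x, y) -> (x, -y)
(-11, -9) -> (-11, 9)

(-11, 9)


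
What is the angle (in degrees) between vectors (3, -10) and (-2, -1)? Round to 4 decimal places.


dot = 3*-2 + -10*-1 = 4
|u| = 10.4403, |v| = 2.2361
cos(angle) = 0.1713
angle = 80.1342 degrees

80.1342 degrees


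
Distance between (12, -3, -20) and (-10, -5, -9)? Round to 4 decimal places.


d = sqrt((-10-12)^2 + (-5--3)^2 + (-9--20)^2) = 24.6779

24.6779


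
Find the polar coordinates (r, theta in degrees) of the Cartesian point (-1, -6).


r = sqrt((-1)^2 + (-6)^2) = 6.0828
theta = atan2(-6, -1) = 260.5377 degrees

r = 6.0828, theta = 260.5377 degrees


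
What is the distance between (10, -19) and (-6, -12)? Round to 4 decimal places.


d = sqrt((-6-10)^2 + (-12--19)^2) = 17.4642

17.4642


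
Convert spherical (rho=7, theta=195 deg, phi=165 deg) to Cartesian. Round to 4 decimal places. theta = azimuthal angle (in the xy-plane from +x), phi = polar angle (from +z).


x = 7 * sin(165) * cos(195) = -1.75
y = 7 * sin(165) * sin(195) = -0.4689
z = 7 * cos(165) = -6.7615

(-1.75, -0.4689, -6.7615)


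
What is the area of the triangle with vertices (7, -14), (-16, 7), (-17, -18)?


Area = |x1(y2-y3) + x2(y3-y1) + x3(y1-y2)| / 2
= |7*(7--18) + -16*(-18--14) + -17*(-14-7)| / 2
= 298

298


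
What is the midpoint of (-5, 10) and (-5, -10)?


Midpoint = ((-5+-5)/2, (10+-10)/2) = (-5, 0)

(-5, 0)


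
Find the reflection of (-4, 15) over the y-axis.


Reflection across y-axis: (x, y) -> (-x, y)
(-4, 15) -> (4, 15)

(4, 15)


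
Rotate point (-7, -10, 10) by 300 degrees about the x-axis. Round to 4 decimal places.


x' = -7
y' = -10*cos(300) - 10*sin(300) = 3.6603
z' = -10*sin(300) + 10*cos(300) = 13.6603

(-7, 3.6603, 13.6603)


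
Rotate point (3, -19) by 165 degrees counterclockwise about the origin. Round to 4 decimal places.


x' = 3*cos(165) - -19*sin(165) = 2.0198
y' = 3*sin(165) + -19*cos(165) = 19.129

(2.0198, 19.129)


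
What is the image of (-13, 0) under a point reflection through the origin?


Reflection through origin: (x, y) -> (-x, -y)
(-13, 0) -> (13, 0)

(13, 0)


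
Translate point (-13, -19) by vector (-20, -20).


Translation: (x+dx, y+dy) = (-13+-20, -19+-20) = (-33, -39)

(-33, -39)


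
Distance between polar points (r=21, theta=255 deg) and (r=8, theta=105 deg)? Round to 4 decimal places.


d = sqrt(r1^2 + r2^2 - 2*r1*r2*cos(t2-t1))
d = sqrt(21^2 + 8^2 - 2*21*8*cos(105-255)) = 28.2132

28.2132


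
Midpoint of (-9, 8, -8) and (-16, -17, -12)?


Midpoint = ((-9+-16)/2, (8+-17)/2, (-8+-12)/2) = (-12.5, -4.5, -10)

(-12.5, -4.5, -10)


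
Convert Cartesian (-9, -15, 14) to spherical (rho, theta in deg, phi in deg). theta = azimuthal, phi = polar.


rho = sqrt((-9)^2 + (-15)^2 + 14^2) = 22.4054
theta = atan2(-15, -9) = 239.0362 deg
phi = acos(14/22.4054) = 51.3288 deg

rho = 22.4054, theta = 239.0362 deg, phi = 51.3288 deg


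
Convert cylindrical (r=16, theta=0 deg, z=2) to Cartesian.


x = 16 * cos(0) = 16
y = 16 * sin(0) = 0
z = 2

(16, 0, 2)


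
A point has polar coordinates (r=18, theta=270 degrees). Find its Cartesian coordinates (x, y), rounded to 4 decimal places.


x = 18 * cos(270) = 0
y = 18 * sin(270) = -18

(0, -18)


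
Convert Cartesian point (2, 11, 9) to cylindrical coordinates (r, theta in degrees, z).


r = sqrt(2^2 + 11^2) = 11.1803
theta = atan2(11, 2) = 79.6952 deg
z = 9

r = 11.1803, theta = 79.6952 deg, z = 9


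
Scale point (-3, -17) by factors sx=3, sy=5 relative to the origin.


Scaling: (x*sx, y*sy) = (-3*3, -17*5) = (-9, -85)

(-9, -85)


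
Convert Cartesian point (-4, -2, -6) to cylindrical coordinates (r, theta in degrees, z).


r = sqrt((-4)^2 + (-2)^2) = 4.4721
theta = atan2(-2, -4) = 206.5651 deg
z = -6

r = 4.4721, theta = 206.5651 deg, z = -6


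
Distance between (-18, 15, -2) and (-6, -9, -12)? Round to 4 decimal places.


d = sqrt((-6--18)^2 + (-9-15)^2 + (-12--2)^2) = 28.6356

28.6356


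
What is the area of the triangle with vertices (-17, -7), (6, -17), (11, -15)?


Area = |x1(y2-y3) + x2(y3-y1) + x3(y1-y2)| / 2
= |-17*(-17--15) + 6*(-15--7) + 11*(-7--17)| / 2
= 48

48


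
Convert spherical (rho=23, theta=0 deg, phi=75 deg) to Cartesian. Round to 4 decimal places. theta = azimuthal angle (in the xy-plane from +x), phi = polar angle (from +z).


x = 23 * sin(75) * cos(0) = 22.2163
y = 23 * sin(75) * sin(0) = 0
z = 23 * cos(75) = 5.9528

(22.2163, 0, 5.9528)


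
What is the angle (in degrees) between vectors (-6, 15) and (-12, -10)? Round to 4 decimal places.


dot = -6*-12 + 15*-10 = -78
|u| = 16.1555, |v| = 15.6205
cos(angle) = -0.3091
angle = 108.0042 degrees

108.0042 degrees


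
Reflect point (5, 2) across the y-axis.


Reflection across y-axis: (x, y) -> (-x, y)
(5, 2) -> (-5, 2)

(-5, 2)


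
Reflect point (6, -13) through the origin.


Reflection through origin: (x, y) -> (-x, -y)
(6, -13) -> (-6, 13)

(-6, 13)


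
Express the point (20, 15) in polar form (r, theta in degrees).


r = sqrt(20^2 + 15^2) = 25
theta = atan2(15, 20) = 36.8699 degrees

r = 25, theta = 36.8699 degrees


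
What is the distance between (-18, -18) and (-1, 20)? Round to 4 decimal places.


d = sqrt((-1--18)^2 + (20--18)^2) = 41.6293

41.6293


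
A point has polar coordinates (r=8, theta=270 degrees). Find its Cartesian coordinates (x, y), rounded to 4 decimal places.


x = 8 * cos(270) = 0
y = 8 * sin(270) = -8

(0, -8)


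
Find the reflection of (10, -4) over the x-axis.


Reflection across x-axis: (x, y) -> (x, -y)
(10, -4) -> (10, 4)

(10, 4)


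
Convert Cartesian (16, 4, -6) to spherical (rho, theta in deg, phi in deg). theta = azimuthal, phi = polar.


rho = sqrt(16^2 + 4^2 + (-6)^2) = 17.5499
theta = atan2(4, 16) = 14.0362 deg
phi = acos(-6/17.5499) = 109.9916 deg

rho = 17.5499, theta = 14.0362 deg, phi = 109.9916 deg


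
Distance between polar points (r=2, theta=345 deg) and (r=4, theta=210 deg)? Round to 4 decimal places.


d = sqrt(r1^2 + r2^2 - 2*r1*r2*cos(t2-t1))
d = sqrt(2^2 + 4^2 - 2*2*4*cos(210-345)) = 5.5959

5.5959


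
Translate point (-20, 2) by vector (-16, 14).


Translation: (x+dx, y+dy) = (-20+-16, 2+14) = (-36, 16)

(-36, 16)


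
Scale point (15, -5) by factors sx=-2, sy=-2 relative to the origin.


Scaling: (x*sx, y*sy) = (15*-2, -5*-2) = (-30, 10)

(-30, 10)


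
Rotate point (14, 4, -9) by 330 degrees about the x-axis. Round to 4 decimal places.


x' = 14
y' = 4*cos(330) - -9*sin(330) = -1.0359
z' = 4*sin(330) + -9*cos(330) = -9.7942

(14, -1.0359, -9.7942)


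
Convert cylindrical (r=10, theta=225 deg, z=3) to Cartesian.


x = 10 * cos(225) = -7.0711
y = 10 * sin(225) = -7.0711
z = 3

(-7.0711, -7.0711, 3)
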